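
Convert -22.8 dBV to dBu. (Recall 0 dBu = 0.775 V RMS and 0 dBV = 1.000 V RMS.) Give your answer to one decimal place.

-20.6 dBu

The offset between the scales is 20·log₁₀(0.775/1.000) = −2.214 dB.
So dBu = -22.8 + 2.214 = -20.6 dBu.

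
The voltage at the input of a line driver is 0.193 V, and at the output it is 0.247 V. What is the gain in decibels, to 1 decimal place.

2.1 dB

Voltage ratio → dB uses the 20·log₁₀ form:
20·log₁₀(0.247/0.193) = 20·log₁₀(1.280) = 2.1 dB.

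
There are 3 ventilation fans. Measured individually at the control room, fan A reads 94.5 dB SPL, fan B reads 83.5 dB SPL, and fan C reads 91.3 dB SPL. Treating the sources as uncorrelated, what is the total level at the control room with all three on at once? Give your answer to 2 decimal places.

Incoherent sources sum as intensities:
L_total = 10·log₁₀(10^(94.5/10) + 10^(83.5/10) + 10^(91.3/10)) = 10·log₁₀(4391000000) = 96.43 dB SPL.

96.43 dB SPL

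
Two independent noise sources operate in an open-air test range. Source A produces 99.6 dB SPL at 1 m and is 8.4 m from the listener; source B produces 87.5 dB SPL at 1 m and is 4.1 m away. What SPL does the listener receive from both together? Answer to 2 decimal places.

82.11 dB SPL

At the listener: L_A = 99.6 − 20·log₁₀(8.4) = 81.114 dB; L_B = 87.5 − 20·log₁₀(4.1) = 75.244 dB.
Combined: 10·log₁₀(10^(81.114/10)+10^(75.244/10)) = 82.11 dB SPL.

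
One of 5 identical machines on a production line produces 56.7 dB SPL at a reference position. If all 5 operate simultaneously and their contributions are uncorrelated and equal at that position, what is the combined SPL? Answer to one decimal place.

63.7 dB SPL

5 equal incoherent sources raise the level by 10·log₁₀(5) = 6.99 dB.
L_total = 56.7 + 6.99 = 63.7 dB SPL.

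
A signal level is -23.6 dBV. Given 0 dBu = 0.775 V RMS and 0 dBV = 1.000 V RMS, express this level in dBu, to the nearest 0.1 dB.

-21.4 dBu

The offset between the scales is 20·log₁₀(0.775/1.000) = −2.214 dB.
So dBu = -23.6 + 2.214 = -21.4 dBu.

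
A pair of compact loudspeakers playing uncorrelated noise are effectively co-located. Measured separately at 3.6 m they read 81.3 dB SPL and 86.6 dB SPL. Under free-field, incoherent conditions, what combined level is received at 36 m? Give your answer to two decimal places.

67.72 dB SPL

Combined at 3.6 m: 10·log₁₀(10^(81.3/10)+10^(86.6/10)) = 87.723 dB SPL.
Then apply −20·log₁₀(36/3.6) = -20.000 dB → 67.72 dB SPL.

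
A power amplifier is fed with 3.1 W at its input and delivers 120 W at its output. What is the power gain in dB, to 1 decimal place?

Power ratio → dB uses the 10·log₁₀ form:
10·log₁₀(120/3.1) = 10·log₁₀(38.71) = 15.9 dB.

15.9 dB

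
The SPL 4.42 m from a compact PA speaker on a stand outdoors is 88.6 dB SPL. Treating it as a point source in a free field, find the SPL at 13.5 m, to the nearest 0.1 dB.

Inverse-square spreading gives ΔL = −20·log₁₀(d₂/d₁).
ΔL = −20·log₁₀(13.5/4.42) = -9.70 dB, so L₂ = 88.6 + (-9.70) = 78.9 dB SPL.

78.9 dB SPL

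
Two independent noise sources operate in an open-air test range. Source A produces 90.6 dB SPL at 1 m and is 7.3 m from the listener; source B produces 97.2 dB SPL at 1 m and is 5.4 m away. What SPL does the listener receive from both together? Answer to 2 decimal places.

At the listener: L_A = 90.6 − 20·log₁₀(7.3) = 73.334 dB; L_B = 97.2 − 20·log₁₀(5.4) = 82.552 dB.
Combined: 10·log₁₀(10^(73.334/10)+10^(82.552/10)) = 83.04 dB SPL.

83.04 dB SPL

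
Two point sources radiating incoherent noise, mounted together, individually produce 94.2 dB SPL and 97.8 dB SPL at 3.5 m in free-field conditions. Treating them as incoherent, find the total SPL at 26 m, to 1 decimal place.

Combined at 3.5 m: 10·log₁₀(10^(94.2/10)+10^(97.8/10)) = 99.37 dB SPL.
Then apply −20·log₁₀(26/3.5) = -17.42 dB → 82.0 dB SPL.

82.0 dB SPL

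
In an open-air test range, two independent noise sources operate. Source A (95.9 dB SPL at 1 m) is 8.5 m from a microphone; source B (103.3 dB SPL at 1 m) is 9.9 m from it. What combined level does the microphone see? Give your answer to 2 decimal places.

At the listener: L_A = 95.9 − 20·log₁₀(8.5) = 77.312 dB; L_B = 103.3 − 20·log₁₀(9.9) = 83.387 dB.
Combined: 10·log₁₀(10^(77.312/10)+10^(83.387/10)) = 84.35 dB SPL.

84.35 dB SPL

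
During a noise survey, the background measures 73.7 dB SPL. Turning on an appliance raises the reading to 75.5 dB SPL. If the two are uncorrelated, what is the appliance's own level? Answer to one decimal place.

Remove the background by subtracting linear intensities:
L_src = 10·log₁₀(10^(75.5/10) − 10^(73.7/10)) = 10·log₁₀(12040000) = 70.8 dB SPL.

70.8 dB SPL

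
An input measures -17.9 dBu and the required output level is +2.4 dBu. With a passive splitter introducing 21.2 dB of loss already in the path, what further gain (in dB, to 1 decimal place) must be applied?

The required make-up gain is the shortfall in the dB sum.
G = +2.4 − (-17.9) + 21.2 = 41.5 dB.

41.5 dB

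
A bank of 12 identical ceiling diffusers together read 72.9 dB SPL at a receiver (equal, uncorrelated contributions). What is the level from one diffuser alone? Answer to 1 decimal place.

62.1 dB SPL

12 equal incoherent sources add 10·log₁₀(12) = 10.79 dB over one source.
L_one = 72.9 − 10.79 = 62.1 dB SPL.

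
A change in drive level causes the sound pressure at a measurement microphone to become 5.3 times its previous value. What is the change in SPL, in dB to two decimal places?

SPL change from a pressure ratio uses the 20·log₁₀ form:
20·log₁₀(5.3) = 14.49 dB.

14.49 dB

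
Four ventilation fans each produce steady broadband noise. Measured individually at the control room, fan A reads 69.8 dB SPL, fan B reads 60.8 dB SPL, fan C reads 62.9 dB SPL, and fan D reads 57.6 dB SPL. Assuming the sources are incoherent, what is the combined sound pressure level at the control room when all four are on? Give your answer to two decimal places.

71.23 dB SPL

Add the sources as powers (linear), then convert back to dB:
L_total = 10·log₁₀(10^(69.8/10) + 10^(60.8/10) + 10^(62.9/10) + 10^(57.6/10)) = 10·log₁₀(13280000) = 71.23 dB SPL.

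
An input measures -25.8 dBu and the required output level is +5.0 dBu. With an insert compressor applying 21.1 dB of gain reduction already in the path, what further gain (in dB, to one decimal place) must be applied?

51.9 dB

The required make-up gain is the shortfall in the dB sum.
G = +5.0 − (-25.8) + 21.1 = 51.9 dB.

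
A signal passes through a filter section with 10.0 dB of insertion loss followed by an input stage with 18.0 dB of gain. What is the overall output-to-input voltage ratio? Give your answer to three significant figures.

2.51

Net gain = (−10.0) + 18.0 = 8.0 dB.
Voltage ratio = 10^(8.0/20) = 2.51.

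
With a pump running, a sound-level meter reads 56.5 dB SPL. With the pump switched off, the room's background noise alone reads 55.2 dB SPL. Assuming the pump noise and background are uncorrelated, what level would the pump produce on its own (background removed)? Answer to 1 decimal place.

Background correction is a power subtraction:
L_src = 10·log₁₀(10^(56.5/10) − 10^(55.2/10)) = 10·log₁₀(115600) = 50.6 dB SPL.

50.6 dB SPL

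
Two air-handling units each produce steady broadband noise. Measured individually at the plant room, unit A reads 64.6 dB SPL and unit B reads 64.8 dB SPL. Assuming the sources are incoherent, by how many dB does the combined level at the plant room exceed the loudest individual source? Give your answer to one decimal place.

2.9 dB

Incoherent sources sum as intensities:
L_total = 10·log₁₀(10^(64.6/10) + 10^(64.8/10)) = 67.71 dB SPL.
Excess over the loudest (64.8 dB): 67.71 − 64.8 = 2.9 dB.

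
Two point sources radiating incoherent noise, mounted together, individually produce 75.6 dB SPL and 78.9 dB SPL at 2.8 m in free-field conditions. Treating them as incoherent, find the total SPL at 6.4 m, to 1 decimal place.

73.4 dB SPL

Combined at 2.8 m: 10·log₁₀(10^(75.6/10)+10^(78.9/10)) = 80.57 dB SPL.
Then apply −20·log₁₀(6.4/2.8) = -7.18 dB → 73.4 dB SPL.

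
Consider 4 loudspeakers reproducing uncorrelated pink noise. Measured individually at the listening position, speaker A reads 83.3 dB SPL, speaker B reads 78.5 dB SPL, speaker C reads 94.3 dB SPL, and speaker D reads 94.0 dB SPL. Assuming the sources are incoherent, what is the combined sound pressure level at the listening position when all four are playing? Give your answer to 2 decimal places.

97.39 dB SPL

Incoherent sources sum as intensities:
L_total = 10·log₁₀(10^(83.3/10) + 10^(78.5/10) + 10^(94.3/10) + 10^(94.0/10)) = 10·log₁₀(5488000000) = 97.39 dB SPL.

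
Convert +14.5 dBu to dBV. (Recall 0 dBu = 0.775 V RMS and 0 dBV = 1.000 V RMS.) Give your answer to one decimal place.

+12.3 dBV

The offset between the scales is 20·log₁₀(0.775/1.000) = −2.214 dB.
So dBV = +14.5 − 2.214 = +12.3 dBV.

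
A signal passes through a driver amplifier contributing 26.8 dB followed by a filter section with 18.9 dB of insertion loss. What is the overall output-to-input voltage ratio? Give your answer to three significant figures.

2.48

Net gain = 26.8 + (−18.9) = 7.9 dB.
Voltage ratio = 10^(7.9/20) = 2.48.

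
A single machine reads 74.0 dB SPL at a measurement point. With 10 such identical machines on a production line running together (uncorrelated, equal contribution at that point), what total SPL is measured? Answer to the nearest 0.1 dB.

10 equal incoherent sources raise the level by 10·log₁₀(10) = 10.00 dB.
L_total = 74.0 + 10.00 = 84.0 dB SPL.

84.0 dB SPL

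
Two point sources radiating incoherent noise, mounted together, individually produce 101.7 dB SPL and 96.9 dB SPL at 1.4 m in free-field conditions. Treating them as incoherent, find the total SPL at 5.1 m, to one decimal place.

Combined at 1.4 m: 10·log₁₀(10^(101.7/10)+10^(96.9/10)) = 102.94 dB SPL.
Then apply −20·log₁₀(5.1/1.4) = -11.23 dB → 91.7 dB SPL.

91.7 dB SPL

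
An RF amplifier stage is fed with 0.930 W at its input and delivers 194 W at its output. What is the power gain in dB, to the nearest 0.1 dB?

Power is a power quantity, so gain = 10·log₁₀(P_out/P_in).
10·log₁₀(194/0.930) = 10·log₁₀(208.6) = 23.2 dB.

23.2 dB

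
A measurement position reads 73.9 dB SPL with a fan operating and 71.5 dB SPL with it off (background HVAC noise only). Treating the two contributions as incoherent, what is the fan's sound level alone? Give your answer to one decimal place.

70.2 dB SPL

Remove the background by subtracting linear intensities:
L_src = 10·log₁₀(10^(73.9/10) − 10^(71.5/10)) = 10·log₁₀(10420000) = 70.2 dB SPL.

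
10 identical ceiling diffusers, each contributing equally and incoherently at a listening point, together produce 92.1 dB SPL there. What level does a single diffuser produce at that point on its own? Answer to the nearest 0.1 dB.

82.1 dB SPL

10 equal incoherent sources add 10·log₁₀(10) = 10.00 dB over one source.
L_one = 92.1 − 10.00 = 82.1 dB SPL.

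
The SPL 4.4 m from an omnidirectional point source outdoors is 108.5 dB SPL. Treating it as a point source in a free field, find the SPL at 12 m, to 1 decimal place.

Free-field point source: level drops by 20·log₁₀ of the distance ratio.
ΔL = −20·log₁₀(12/4.4) = -8.71 dB, so L₂ = 108.5 + (-8.71) = 99.8 dB SPL.

99.8 dB SPL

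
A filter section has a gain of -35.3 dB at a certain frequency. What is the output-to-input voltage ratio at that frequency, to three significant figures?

0.0172

Voltage ratio = 10^(dB/20).
10^(-35.3/20) = 10^(-1.765) = 0.0172.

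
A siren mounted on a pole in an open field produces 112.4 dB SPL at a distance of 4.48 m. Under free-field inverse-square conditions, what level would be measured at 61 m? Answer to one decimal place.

89.7 dB SPL

Free-field point source: level drops by 20·log₁₀ of the distance ratio.
ΔL = −20·log₁₀(61/4.48) = -22.68 dB, so L₂ = 112.4 + (-22.68) = 89.7 dB SPL.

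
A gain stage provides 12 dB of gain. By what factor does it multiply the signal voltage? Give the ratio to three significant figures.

3.98

Voltage ratio = 10^(dB/20).
10^(12/20) = 10^(0.6000) = 3.98.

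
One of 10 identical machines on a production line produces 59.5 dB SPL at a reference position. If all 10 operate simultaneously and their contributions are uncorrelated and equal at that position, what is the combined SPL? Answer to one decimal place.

10 equal incoherent sources raise the level by 10·log₁₀(10) = 10.00 dB.
L_total = 59.5 + 10.00 = 69.5 dB SPL.

69.5 dB SPL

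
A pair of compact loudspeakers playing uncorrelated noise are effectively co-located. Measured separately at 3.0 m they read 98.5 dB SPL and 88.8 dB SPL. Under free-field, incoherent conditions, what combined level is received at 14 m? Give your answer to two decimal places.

85.56 dB SPL

Combined at 3.0 m: 10·log₁₀(10^(98.5/10)+10^(88.8/10)) = 98.942 dB SPL.
Then apply −20·log₁₀(14/3.0) = -13.380 dB → 85.56 dB SPL.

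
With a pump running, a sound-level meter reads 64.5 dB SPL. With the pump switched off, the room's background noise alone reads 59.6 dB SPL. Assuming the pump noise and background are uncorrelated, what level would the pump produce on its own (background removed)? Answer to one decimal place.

62.8 dB SPL

Background correction is a power subtraction:
L_src = 10·log₁₀(10^(64.5/10) − 10^(59.6/10)) = 10·log₁₀(1906000) = 62.8 dB SPL.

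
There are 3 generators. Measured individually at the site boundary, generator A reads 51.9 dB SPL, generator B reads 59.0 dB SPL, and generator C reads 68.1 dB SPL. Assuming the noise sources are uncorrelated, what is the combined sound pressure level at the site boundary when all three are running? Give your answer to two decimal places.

68.70 dB SPL

Add the sources as powers (linear), then convert back to dB:
L_total = 10·log₁₀(10^(51.9/10) + 10^(59.0/10) + 10^(68.1/10)) = 10·log₁₀(7406000) = 68.70 dB SPL.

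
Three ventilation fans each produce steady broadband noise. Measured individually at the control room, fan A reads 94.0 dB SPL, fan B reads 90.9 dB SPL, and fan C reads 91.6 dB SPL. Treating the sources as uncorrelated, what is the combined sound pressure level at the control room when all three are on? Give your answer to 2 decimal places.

97.15 dB SPL

Uncorrelated sources add in intensity (power), not in dB.
L_total = 10·log₁₀(10^(94.0/10) + 10^(90.9/10) + 10^(91.6/10)) = 10·log₁₀(5188000000) = 97.15 dB SPL.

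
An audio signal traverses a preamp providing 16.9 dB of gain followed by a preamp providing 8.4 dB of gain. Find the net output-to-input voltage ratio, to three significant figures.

Net gain = 16.9 + 8.4 = 25.3 dB.
Voltage ratio = 10^(25.3/20) = 18.4.

18.4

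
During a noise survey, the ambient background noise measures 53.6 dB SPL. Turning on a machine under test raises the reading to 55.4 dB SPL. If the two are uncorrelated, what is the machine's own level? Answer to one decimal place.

50.7 dB SPL

Remove the background by subtracting linear intensities:
L_src = 10·log₁₀(10^(55.4/10) − 10^(53.6/10)) = 10·log₁₀(117700) = 50.7 dB SPL.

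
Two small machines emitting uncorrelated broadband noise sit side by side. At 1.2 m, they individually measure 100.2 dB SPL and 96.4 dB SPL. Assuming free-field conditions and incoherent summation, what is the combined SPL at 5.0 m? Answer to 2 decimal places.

Combined at 1.2 m: 10·log₁₀(10^(100.2/10)+10^(96.4/10)) = 101.713 dB SPL.
Then apply −20·log₁₀(5.0/1.2) = -12.396 dB → 89.32 dB SPL.

89.32 dB SPL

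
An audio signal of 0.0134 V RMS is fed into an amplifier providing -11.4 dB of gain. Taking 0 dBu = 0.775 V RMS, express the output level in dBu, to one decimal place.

Input level: 20·log₁₀(0.0134/0.775) = -35.24 dBu.
Output: -35.24 − 11.4 = -46.6 dBu.

-46.6 dBu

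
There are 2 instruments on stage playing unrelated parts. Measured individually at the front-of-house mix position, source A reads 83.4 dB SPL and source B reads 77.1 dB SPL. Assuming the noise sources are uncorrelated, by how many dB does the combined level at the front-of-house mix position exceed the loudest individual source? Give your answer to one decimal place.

0.9 dB

Add the sources as powers (linear), then convert back to dB:
L_total = 10·log₁₀(10^(83.4/10) + 10^(77.1/10)) = 84.31 dB SPL.
Excess over the loudest (83.4 dB): 84.31 − 83.4 = 0.9 dB.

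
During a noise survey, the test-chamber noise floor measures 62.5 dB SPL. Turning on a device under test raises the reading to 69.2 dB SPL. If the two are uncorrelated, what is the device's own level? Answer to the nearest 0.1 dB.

Subtract intensities: L_src = 10·log₁₀(10^(L_total/10) − 10^(L_bg/10)).
L_src = 10·log₁₀(10^(69.2/10) − 10^(62.5/10)) = 10·log₁₀(6539000) = 68.2 dB SPL.

68.2 dB SPL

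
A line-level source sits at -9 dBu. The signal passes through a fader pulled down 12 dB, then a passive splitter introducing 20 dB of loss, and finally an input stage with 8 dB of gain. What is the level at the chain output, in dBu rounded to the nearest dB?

In dB, series stages simply add:
-9 − 12 − 20 + 8 = -33 dBu.

-33 dBu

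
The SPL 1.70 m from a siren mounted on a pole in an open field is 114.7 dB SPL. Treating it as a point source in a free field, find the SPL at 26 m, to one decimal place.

91.0 dB SPL

For a point source in a free field, ΔL = −20·log₁₀(d₂/d₁).
ΔL = −20·log₁₀(26/1.70) = -23.69 dB, so L₂ = 114.7 + (-23.69) = 91.0 dB SPL.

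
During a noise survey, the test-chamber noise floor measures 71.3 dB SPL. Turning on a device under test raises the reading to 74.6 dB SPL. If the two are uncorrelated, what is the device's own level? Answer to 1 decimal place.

71.9 dB SPL

Remove the background by subtracting linear intensities:
L_src = 10·log₁₀(10^(74.6/10) − 10^(71.3/10)) = 10·log₁₀(15350000) = 71.9 dB SPL.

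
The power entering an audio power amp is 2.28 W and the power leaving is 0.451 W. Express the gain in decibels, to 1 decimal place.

For a power ratio, dB = 10·log₁₀(P₂/P₁).
10·log₁₀(0.451/2.28) = 10·log₁₀(0.1978) = -7.0 dB.

-7.0 dB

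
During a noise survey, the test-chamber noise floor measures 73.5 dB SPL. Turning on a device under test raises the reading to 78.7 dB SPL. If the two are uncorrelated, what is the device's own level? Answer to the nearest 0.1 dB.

77.1 dB SPL

Subtract intensities: L_src = 10·log₁₀(10^(L_total/10) − 10^(L_bg/10)).
L_src = 10·log₁₀(10^(78.7/10) − 10^(73.5/10)) = 10·log₁₀(51740000) = 77.1 dB SPL.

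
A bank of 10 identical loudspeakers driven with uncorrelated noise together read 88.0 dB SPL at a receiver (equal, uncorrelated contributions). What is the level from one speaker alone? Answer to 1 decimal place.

78.0 dB SPL

10 equal incoherent sources add 10·log₁₀(10) = 10.00 dB over one source.
L_one = 88.0 − 10.00 = 78.0 dB SPL.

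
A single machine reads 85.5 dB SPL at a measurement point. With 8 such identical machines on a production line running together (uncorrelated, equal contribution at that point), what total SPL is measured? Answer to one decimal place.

94.5 dB SPL

8 equal incoherent sources raise the level by 10·log₁₀(8) = 9.03 dB.
L_total = 85.5 + 9.03 = 94.5 dB SPL.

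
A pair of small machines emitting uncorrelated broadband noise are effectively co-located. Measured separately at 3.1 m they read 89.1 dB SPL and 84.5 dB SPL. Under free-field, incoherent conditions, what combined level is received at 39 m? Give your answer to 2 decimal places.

68.40 dB SPL

Combined at 3.1 m: 10·log₁₀(10^(89.1/10)+10^(84.5/10)) = 90.393 dB SPL.
Then apply −20·log₁₀(39/3.1) = -21.994 dB → 68.40 dB SPL.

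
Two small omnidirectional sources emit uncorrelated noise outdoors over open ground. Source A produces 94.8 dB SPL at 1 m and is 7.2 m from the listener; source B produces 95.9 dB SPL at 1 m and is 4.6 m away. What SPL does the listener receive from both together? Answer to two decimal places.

83.84 dB SPL

At the listener: L_A = 94.8 − 20·log₁₀(7.2) = 77.653 dB; L_B = 95.9 − 20·log₁₀(4.6) = 82.645 dB.
Combined: 10·log₁₀(10^(77.653/10)+10^(82.645/10)) = 83.84 dB SPL.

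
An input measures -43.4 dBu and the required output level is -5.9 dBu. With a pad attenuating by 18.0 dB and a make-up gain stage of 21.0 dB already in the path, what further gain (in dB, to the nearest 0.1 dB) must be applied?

34.5 dB

The required make-up gain is the shortfall in the dB sum.
G = -5.9 − (-43.4) + 18.0 − 21.0 = 34.5 dB.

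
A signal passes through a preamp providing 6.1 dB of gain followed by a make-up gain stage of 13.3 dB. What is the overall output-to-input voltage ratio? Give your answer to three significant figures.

Net gain = 6.1 + 13.3 = 19.4 dB.
Voltage ratio = 10^(19.4/20) = 9.33.

9.33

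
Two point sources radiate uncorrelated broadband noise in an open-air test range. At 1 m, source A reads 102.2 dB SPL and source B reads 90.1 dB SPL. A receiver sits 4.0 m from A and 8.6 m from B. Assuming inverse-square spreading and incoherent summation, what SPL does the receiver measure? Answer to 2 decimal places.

At the listener: L_A = 102.2 − 20·log₁₀(4.0) = 90.159 dB; L_B = 90.1 − 20·log₁₀(8.6) = 71.410 dB.
Combined: 10·log₁₀(10^(90.159/10)+10^(71.410/10)) = 90.22 dB SPL.

90.22 dB SPL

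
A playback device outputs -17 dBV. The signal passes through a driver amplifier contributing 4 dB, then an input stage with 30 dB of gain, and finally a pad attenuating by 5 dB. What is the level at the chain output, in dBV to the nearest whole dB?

+12 dBV

Cascaded gains and losses add directly in dB.
-17 + 4 + 30 − 5 = +12 dBV.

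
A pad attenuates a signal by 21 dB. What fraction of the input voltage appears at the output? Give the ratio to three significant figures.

0.0891

Voltage ratio = 10^(dB/20).
10^(-21/20) = 10^(-1.050) = 0.0891.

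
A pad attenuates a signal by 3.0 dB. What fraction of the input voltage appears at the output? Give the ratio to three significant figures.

0.708

Voltage ratio = 10^(dB/20).
10^(-3.0/20) = 10^(-0.1500) = 0.708.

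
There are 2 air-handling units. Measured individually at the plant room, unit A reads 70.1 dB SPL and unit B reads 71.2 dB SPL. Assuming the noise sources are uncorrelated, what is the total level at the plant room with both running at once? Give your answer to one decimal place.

73.7 dB SPL

Incoherent sources sum as intensities:
L_total = 10·log₁₀(10^(70.1/10) + 10^(71.2/10)) = 10·log₁₀(23420000) = 73.7 dB SPL.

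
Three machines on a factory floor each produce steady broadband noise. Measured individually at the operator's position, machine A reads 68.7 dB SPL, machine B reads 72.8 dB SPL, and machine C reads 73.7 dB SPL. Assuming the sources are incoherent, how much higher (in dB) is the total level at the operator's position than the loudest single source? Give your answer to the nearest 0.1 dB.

3.3 dB

Uncorrelated sources add in intensity (power), not in dB.
L_total = 10·log₁₀(10^(68.7/10) + 10^(72.8/10) + 10^(73.7/10)) = 76.98 dB SPL.
Excess over the loudest (73.7 dB): 76.98 − 73.7 = 3.3 dB.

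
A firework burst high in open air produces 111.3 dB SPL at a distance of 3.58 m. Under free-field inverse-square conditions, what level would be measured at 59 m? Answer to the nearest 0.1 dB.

Inverse-square spreading gives ΔL = −20·log₁₀(d₂/d₁).
ΔL = −20·log₁₀(59/3.58) = -24.34 dB, so L₂ = 111.3 + (-24.34) = 87.0 dB SPL.

87.0 dB SPL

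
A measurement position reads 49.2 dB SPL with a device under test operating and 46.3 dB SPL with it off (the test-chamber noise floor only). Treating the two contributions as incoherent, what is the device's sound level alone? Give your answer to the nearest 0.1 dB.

46.1 dB SPL

Remove the background by subtracting linear intensities:
L_src = 10·log₁₀(10^(49.2/10) − 10^(46.3/10)) = 10·log₁₀(40520) = 46.1 dB SPL.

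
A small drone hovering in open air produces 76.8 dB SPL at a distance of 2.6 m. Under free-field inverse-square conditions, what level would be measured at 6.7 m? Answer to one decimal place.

68.6 dB SPL

Free-field point source: level drops by 20·log₁₀ of the distance ratio.
ΔL = −20·log₁₀(6.7/2.6) = -8.22 dB, so L₂ = 76.8 + (-8.22) = 68.6 dB SPL.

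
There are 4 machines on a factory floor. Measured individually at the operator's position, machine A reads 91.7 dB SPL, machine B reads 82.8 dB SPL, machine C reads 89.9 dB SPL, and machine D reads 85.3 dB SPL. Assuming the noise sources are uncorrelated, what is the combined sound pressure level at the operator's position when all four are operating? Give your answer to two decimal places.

Incoherent sources sum as intensities:
L_total = 10·log₁₀(10^(91.7/10) + 10^(82.8/10) + 10^(89.9/10) + 10^(85.3/10)) = 10·log₁₀(2986000000) = 94.75 dB SPL.

94.75 dB SPL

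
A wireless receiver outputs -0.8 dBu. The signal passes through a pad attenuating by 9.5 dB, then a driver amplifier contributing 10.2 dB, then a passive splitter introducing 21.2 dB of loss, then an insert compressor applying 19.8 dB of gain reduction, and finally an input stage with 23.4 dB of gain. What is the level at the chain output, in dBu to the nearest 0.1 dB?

In dB, series stages simply add:
-0.8 − 9.5 + 10.2 − 21.2 − 19.8 + 23.4 = -17.7 dBu.

-17.7 dBu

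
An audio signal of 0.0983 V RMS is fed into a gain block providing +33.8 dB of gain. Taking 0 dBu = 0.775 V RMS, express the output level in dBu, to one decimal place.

+15.9 dBu

Input level: 20·log₁₀(0.0983/0.775) = -17.93 dBu.
Output: -17.93 + 33.8 = +15.9 dBu.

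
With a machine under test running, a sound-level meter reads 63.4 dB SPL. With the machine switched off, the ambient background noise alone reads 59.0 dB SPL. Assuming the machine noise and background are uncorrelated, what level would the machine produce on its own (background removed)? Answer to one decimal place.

Subtract intensities: L_src = 10·log₁₀(10^(L_total/10) − 10^(L_bg/10)).
L_src = 10·log₁₀(10^(63.4/10) − 10^(59.0/10)) = 10·log₁₀(1393000) = 61.4 dB SPL.

61.4 dB SPL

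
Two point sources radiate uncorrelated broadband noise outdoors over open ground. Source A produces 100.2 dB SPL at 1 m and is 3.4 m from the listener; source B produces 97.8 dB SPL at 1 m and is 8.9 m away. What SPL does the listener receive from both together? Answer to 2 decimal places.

At the listener: L_A = 100.2 − 20·log₁₀(3.4) = 89.570 dB; L_B = 97.8 − 20·log₁₀(8.9) = 78.812 dB.
Combined: 10·log₁₀(10^(89.570/10)+10^(78.812/10)) = 89.92 dB SPL.

89.92 dB SPL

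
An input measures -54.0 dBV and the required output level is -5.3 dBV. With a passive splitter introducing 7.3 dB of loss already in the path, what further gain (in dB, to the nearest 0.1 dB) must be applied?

The required make-up gain is the shortfall in the dB sum.
G = -5.3 − (-54.0) + 7.3 = 56.0 dB.

56.0 dB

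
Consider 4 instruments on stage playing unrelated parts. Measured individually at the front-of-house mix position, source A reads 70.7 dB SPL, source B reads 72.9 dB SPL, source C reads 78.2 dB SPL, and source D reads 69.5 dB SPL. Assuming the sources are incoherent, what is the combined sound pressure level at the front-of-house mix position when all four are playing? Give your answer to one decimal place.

80.3 dB SPL

Add the sources as powers (linear), then convert back to dB:
L_total = 10·log₁₀(10^(70.7/10) + 10^(72.9/10) + 10^(78.2/10) + 10^(69.5/10)) = 10·log₁₀(106200000) = 80.3 dB SPL.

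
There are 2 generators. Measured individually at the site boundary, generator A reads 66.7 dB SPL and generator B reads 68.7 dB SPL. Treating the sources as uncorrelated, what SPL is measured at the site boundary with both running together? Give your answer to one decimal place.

70.8 dB SPL

Uncorrelated sources add in intensity (power), not in dB.
L_total = 10·log₁₀(10^(66.7/10) + 10^(68.7/10)) = 10·log₁₀(12090000) = 70.8 dB SPL.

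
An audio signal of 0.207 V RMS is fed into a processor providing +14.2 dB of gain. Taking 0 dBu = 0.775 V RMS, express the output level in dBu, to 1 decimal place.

+2.7 dBu

Input level: 20·log₁₀(0.207/0.775) = -11.47 dBu.
Output: -11.47 + 14.2 = +2.7 dBu.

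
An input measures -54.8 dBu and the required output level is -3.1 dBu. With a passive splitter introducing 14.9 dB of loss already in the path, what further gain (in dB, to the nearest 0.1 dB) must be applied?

66.6 dB

The required make-up gain is the shortfall in the dB sum.
G = -3.1 − (-54.8) + 14.9 = 66.6 dB.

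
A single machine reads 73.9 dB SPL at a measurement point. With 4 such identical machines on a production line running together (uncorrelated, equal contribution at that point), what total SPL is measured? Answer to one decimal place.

79.9 dB SPL

4 equal incoherent sources raise the level by 10·log₁₀(4) = 6.02 dB.
L_total = 73.9 + 6.02 = 79.9 dB SPL.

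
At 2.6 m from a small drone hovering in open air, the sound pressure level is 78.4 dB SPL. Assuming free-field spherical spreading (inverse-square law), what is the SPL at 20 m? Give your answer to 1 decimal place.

60.7 dB SPL

For a point source in a free field, ΔL = −20·log₁₀(d₂/d₁).
ΔL = −20·log₁₀(20/2.6) = -17.72 dB, so L₂ = 78.4 + (-17.72) = 60.7 dB SPL.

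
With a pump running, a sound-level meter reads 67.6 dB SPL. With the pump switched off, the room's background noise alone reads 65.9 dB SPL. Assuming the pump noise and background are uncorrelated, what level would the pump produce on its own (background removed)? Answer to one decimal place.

62.7 dB SPL

Subtract intensities: L_src = 10·log₁₀(10^(L_total/10) − 10^(L_bg/10)).
L_src = 10·log₁₀(10^(67.6/10) − 10^(65.9/10)) = 10·log₁₀(1864000) = 62.7 dB SPL.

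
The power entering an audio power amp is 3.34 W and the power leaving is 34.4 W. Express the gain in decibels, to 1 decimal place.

10.1 dB

Power ratio → dB uses the 10·log₁₀ form:
10·log₁₀(34.4/3.34) = 10·log₁₀(10.30) = 10.1 dB.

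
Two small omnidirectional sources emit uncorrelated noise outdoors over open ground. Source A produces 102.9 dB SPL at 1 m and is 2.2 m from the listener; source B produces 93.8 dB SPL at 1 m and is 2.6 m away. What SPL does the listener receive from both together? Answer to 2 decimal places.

96.42 dB SPL

At the listener: L_A = 102.9 − 20·log₁₀(2.2) = 96.052 dB; L_B = 93.8 − 20·log₁₀(2.6) = 85.501 dB.
Combined: 10·log₁₀(10^(96.052/10)+10^(85.501/10)) = 96.42 dB SPL.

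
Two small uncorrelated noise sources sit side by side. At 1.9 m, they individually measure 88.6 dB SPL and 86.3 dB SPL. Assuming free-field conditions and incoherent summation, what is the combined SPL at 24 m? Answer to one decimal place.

Combined at 1.9 m: 10·log₁₀(10^(88.6/10)+10^(86.3/10)) = 90.61 dB SPL.
Then apply −20·log₁₀(24/1.9) = -22.03 dB → 68.6 dB SPL.

68.6 dB SPL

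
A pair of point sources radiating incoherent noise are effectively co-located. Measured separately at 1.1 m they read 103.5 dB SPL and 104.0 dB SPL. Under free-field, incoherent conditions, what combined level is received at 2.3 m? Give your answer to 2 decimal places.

100.36 dB SPL

Combined at 1.1 m: 10·log₁₀(10^(103.5/10)+10^(104.0/10)) = 106.767 dB SPL.
Then apply −20·log₁₀(2.3/1.1) = -6.407 dB → 100.36 dB SPL.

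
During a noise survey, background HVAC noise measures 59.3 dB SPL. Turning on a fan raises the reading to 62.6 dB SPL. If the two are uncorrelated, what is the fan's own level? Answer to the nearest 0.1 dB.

Background correction is a power subtraction:
L_src = 10·log₁₀(10^(62.6/10) − 10^(59.3/10)) = 10·log₁₀(968600) = 59.9 dB SPL.

59.9 dB SPL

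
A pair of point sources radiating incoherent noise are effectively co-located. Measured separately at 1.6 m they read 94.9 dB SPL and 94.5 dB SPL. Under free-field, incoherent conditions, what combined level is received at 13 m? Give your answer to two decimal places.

Combined at 1.6 m: 10·log₁₀(10^(94.9/10)+10^(94.5/10)) = 97.715 dB SPL.
Then apply −20·log₁₀(13/1.6) = -18.196 dB → 79.52 dB SPL.

79.52 dB SPL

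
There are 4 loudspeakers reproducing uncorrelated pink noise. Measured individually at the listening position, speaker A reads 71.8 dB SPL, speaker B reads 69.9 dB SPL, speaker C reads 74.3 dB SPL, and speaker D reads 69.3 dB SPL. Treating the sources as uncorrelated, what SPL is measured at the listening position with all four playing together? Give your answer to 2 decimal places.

77.81 dB SPL

Incoherent sources sum as intensities:
L_total = 10·log₁₀(10^(71.8/10) + 10^(69.9/10) + 10^(74.3/10) + 10^(69.3/10)) = 10·log₁₀(60330000) = 77.81 dB SPL.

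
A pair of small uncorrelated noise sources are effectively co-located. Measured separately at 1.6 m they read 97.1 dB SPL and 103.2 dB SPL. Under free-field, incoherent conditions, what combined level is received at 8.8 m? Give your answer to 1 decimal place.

Combined at 1.6 m: 10·log₁₀(10^(97.1/10)+10^(103.2/10)) = 104.15 dB SPL.
Then apply −20·log₁₀(8.8/1.6) = -14.81 dB → 89.3 dB SPL.

89.3 dB SPL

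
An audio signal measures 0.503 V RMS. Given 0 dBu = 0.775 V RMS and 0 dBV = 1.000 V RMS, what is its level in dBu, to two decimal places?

-3.75 dBu

dBu = 20·log₁₀(V / 0.775 V).
20·log₁₀(0.503/0.775) = -3.75 dBu.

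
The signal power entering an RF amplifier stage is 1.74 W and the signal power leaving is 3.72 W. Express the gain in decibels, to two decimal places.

Power ratio → dB uses the 10·log₁₀ form:
10·log₁₀(3.72/1.74) = 10·log₁₀(2.138) = 3.30 dB.

3.30 dB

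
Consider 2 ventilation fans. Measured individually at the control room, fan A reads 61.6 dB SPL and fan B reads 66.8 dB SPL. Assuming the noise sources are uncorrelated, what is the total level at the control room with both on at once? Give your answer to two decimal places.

Incoherent sources sum as intensities:
L_total = 10·log₁₀(10^(61.6/10) + 10^(66.8/10)) = 10·log₁₀(6232000) = 67.95 dB SPL.

67.95 dB SPL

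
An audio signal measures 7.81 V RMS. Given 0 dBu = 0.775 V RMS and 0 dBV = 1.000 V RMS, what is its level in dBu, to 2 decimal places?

+20.07 dBu

dBu = 20·log₁₀(V / 0.775 V).
20·log₁₀(7.81/0.775) = +20.07 dBu.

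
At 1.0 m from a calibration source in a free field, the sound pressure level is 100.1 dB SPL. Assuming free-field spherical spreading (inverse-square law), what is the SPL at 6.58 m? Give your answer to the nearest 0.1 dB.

Inverse-square spreading gives ΔL = −20·log₁₀(d₂/d₁).
ΔL = −20·log₁₀(6.58/1.0) = -16.36 dB, so L₂ = 100.1 + (-16.36) = 83.7 dB SPL.

83.7 dB SPL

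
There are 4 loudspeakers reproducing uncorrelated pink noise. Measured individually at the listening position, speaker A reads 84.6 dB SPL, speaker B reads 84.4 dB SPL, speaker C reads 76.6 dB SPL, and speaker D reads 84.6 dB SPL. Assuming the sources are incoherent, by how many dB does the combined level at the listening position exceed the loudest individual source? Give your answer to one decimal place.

4.9 dB

Add the sources as powers (linear), then convert back to dB:
L_total = 10·log₁₀(10^(84.6/10) + 10^(84.4/10) + 10^(76.6/10) + 10^(84.6/10)) = 89.53 dB SPL.
Excess over the loudest (84.6 dB): 89.53 − 84.6 = 4.9 dB.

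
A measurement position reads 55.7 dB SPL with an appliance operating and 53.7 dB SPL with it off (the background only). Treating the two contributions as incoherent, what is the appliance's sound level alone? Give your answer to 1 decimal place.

51.4 dB SPL

Subtract intensities: L_src = 10·log₁₀(10^(L_total/10) − 10^(L_bg/10)).
L_src = 10·log₁₀(10^(55.7/10) − 10^(53.7/10)) = 10·log₁₀(137100) = 51.4 dB SPL.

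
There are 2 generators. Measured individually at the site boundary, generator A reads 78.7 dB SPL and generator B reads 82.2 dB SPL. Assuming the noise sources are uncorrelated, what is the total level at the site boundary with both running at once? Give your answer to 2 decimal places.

83.80 dB SPL

Incoherent sources sum as intensities:
L_total = 10·log₁₀(10^(78.7/10) + 10^(82.2/10)) = 10·log₁₀(240100000) = 83.80 dB SPL.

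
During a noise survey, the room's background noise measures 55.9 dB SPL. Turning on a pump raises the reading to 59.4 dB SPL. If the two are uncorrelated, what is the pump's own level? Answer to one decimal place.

Subtract intensities: L_src = 10·log₁₀(10^(L_total/10) − 10^(L_bg/10)).
L_src = 10·log₁₀(10^(59.4/10) − 10^(55.9/10)) = 10·log₁₀(481900) = 56.8 dB SPL.

56.8 dB SPL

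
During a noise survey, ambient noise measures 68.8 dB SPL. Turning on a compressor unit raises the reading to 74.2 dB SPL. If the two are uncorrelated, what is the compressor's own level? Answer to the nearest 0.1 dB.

Subtract intensities: L_src = 10·log₁₀(10^(L_total/10) − 10^(L_bg/10)).
L_src = 10·log₁₀(10^(74.2/10) − 10^(68.8/10)) = 10·log₁₀(18720000) = 72.7 dB SPL.

72.7 dB SPL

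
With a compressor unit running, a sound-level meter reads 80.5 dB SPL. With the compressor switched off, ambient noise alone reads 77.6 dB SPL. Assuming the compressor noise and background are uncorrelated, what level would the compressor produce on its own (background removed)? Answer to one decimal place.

Background correction is a power subtraction:
L_src = 10·log₁₀(10^(80.5/10) − 10^(77.6/10)) = 10·log₁₀(54660000) = 77.4 dB SPL.

77.4 dB SPL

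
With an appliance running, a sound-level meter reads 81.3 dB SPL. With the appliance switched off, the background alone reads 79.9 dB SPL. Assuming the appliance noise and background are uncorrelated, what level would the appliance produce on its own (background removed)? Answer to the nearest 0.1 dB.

75.7 dB SPL

Remove the background by subtracting linear intensities:
L_src = 10·log₁₀(10^(81.3/10) − 10^(79.9/10)) = 10·log₁₀(37170000) = 75.7 dB SPL.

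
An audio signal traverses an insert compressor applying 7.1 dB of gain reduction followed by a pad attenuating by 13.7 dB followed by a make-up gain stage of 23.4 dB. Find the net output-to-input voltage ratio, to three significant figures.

Net gain = (−7.1) + (−13.7) + 23.4 = 2.6 dB.
Voltage ratio = 10^(2.6/20) = 1.35.

1.35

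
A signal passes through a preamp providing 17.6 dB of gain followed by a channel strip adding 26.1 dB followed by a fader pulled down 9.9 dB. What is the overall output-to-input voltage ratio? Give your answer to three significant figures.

49.0

Net gain = 17.6 + 26.1 + (−9.9) = 33.8 dB.
Voltage ratio = 10^(33.8/20) = 49.0.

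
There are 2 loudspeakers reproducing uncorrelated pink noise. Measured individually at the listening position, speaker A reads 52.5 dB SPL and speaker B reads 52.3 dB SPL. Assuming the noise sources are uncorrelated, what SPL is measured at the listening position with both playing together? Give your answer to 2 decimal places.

55.41 dB SPL

Incoherent sources sum as intensities:
L_total = 10·log₁₀(10^(52.5/10) + 10^(52.3/10)) = 10·log₁₀(347700) = 55.41 dB SPL.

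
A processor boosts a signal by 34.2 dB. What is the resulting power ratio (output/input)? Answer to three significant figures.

2630

Power ratio = 10^(dB/10).
10^(34.2/10) = 10^(3.420) = 2630.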